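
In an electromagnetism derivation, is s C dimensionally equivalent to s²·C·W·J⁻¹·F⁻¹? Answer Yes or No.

Left side:
  C = s·A.
  Combining: s·C = s · (s·A) = s²·A.
Right side:
  C = A·s = s·A (charge = current × time).
  W = J/s (power = energy per time),
      = kg·m²·s⁻³.
  J = N·m (work = force × distance),
      = kg·m²·s⁻².
  So J⁻¹ = kg⁻¹·m⁻²·s².
  F = C/V (capacitance = charge per voltage),
      = A·s/(kg·m²·s⁻³·A⁻¹) (substituting C and V),
      = kg⁻¹·m⁻²·s⁴·A².
  So F⁻¹ = kg·m²·s⁻⁴·A⁻².
  Combining: s²·C·W·J⁻¹·F⁻¹ = s² · (s·A) · (kg·m²·s⁻³) · (kg⁻¹·m⁻²·s²) · (kg·m²·s⁻⁴·A⁻²) = kg·m²·s⁻²·A⁻¹.
Left is s²·A; right is kg·m²·s⁻²·A⁻¹ — different.

No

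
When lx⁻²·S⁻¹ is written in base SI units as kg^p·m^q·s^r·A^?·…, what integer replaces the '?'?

-2

lx = lm/m² (illuminance = luminous flux per area),
    = m⁻²·cd.
So lx⁻² = m⁴·cd⁻².
S = 1/Ω (conductance is reciprocal resistance),
    = kg⁻¹·m⁻²·s³·A².
So S⁻¹ = kg·m²·s⁻³·A⁻².
Combining: lx⁻²·S⁻¹ = (m⁴·cd⁻²) · (kg·m²·s⁻³·A⁻²) = kg·m⁶·s⁻³·A⁻²·cd⁻².
The exponent of A is -2.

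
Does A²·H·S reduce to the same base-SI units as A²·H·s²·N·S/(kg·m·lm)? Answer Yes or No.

Left side:
  H = Wb/A (inductance = flux per current),
      = kg·m²·s⁻²·A⁻².
  S = 1/Ω (conductance is reciprocal resistance),
      = kg⁻¹·m⁻²·s³·A².
  Combining: A²·H·S = A² · (kg·m²·s⁻²·A⁻²) · (kg⁻¹·m⁻²·s³·A²) = s·A².
Right side:
  H = kg·m²·s⁻²·A⁻².
  N = kg·m·s⁻².
  S = kg⁻¹·m⁻²·s³·A².
  lm = cd.
  So lm⁻¹ = cd⁻¹.
  Combining: kg⁻¹·A²·H·s²·N·m⁻¹·S·lm⁻¹ = kg⁻¹ · A² · (kg·m²·s⁻²·A⁻²) · s² · (kg·m·s⁻²) · m⁻¹ · (kg⁻¹·m⁻²·s³·A²) · cd⁻¹ = s·A²·cd⁻¹.
Left is s·A²; right is s·A²·cd⁻¹ — different.

No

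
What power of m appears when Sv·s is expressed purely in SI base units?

Sv = J/kg (equivalent dose = energy per mass),
    = m²·s⁻².
Combining: Sv·s = (m²·s⁻²) · s = m²·s⁻¹.
The exponent of m is 2.

2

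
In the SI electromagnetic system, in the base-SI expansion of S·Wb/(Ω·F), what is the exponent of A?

1

S = 1/Ω (conductance is reciprocal resistance),
    = kg⁻¹·m⁻²·s³·A².
Ω = V/A (resistance = voltage per current),
    = kg·m²·s⁻³·A⁻².
So Ω⁻¹ = kg⁻¹·m⁻²·s³·A².
Wb = V·s (flux: a volt is a weber per second),
    = kg·m²·s⁻²·A⁻¹.
F = C/V (capacitance = charge per voltage),
    = A·s/(kg·m²·s⁻³·A⁻¹) (substituting C and V),
    = kg⁻¹·m⁻²·s⁴·A².
So F⁻¹ = kg·m²·s⁻⁴·A⁻².
Combining: S·Ω⁻¹·Wb·F⁻¹ = (kg⁻¹·m⁻²·s³·A²) · (kg⁻¹·m⁻²·s³·A²) · (kg·m²·s⁻²·A⁻¹) · (kg·m²·s⁻⁴·A⁻²) = A.
The exponent of A is 1.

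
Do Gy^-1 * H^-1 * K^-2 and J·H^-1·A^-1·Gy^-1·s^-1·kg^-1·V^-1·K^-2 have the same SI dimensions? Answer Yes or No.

No

Left side:
  Gy = J/kg (absorbed dose = energy per mass),
      = m²·s⁻².
  So Gy⁻¹ = m⁻²·s².
  H = Wb/A (inductance = flux per current),
      = kg·m²·s⁻²·A⁻².
  So H⁻¹ = kg⁻¹·m⁻²·s²·A².
  Combining: Gy⁻¹·H⁻¹·K⁻² = (m⁻²·s²) · (kg⁻¹·m⁻²·s²·A²) · K⁻² = kg⁻¹·m⁻⁴·s⁴·A²·K⁻².
Right side:
  J = kg·m²·s⁻².
  H = kg·m²·s⁻²·A⁻².
  So H⁻¹ = kg⁻¹·m⁻²·s²·A².
  Gy = m²·s⁻².
  So Gy⁻¹ = m⁻²·s².
  V = kg·m²·s⁻³·A⁻¹.
  So V⁻¹ = kg⁻¹·m⁻²·s³·A.
  Combining: J·H⁻¹·A⁻¹·Gy⁻¹·s⁻¹·kg⁻¹·V⁻¹·K⁻² = (kg·m²·s⁻²) · (kg⁻¹·m⁻²·s²·A²) · A⁻¹ · (m⁻²·s²) · s⁻¹ · kg⁻¹ · (kg⁻¹·m⁻²·s³·A) · K⁻² = kg⁻²·m⁻⁴·s⁴·A²·K⁻².
Left is kg⁻¹·m⁻⁴·s⁴·A²·K⁻²; right is kg⁻²·m⁻⁴·s⁴·A²·K⁻² — different.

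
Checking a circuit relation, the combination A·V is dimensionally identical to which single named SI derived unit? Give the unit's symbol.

W

V = kg·m²·s⁻³·A⁻¹.
Combining: A·V = A · (kg·m²·s⁻³·A⁻¹) = kg·m²·s⁻³.
kg·m²·s⁻³ is the base-SI form of the watt.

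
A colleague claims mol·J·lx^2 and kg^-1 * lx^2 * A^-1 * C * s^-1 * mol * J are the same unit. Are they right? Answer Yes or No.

Left side:
  J = N·m (work = force × distance),
      = kg·m²·s⁻².
  lx = lm/m² (illuminance = luminous flux per area),
      = m⁻²·cd.
  So lx² = m⁻⁴·cd².
  Combining: mol·J·lx² = mol · (kg·m²·s⁻²) · (m⁻⁴·cd²) = kg·m⁻²·s⁻²·mol·cd².
Right side:
  lx = m⁻²·cd.
  So lx² = m⁻⁴·cd².
  C = s·A.
  J = kg·m²·s⁻².
  Combining: kg⁻¹·lx²·A⁻¹·C·s⁻¹·mol·J = kg⁻¹ · (m⁻⁴·cd²) · A⁻¹ · (s·A) · s⁻¹ · mol · (kg·m²·s⁻²) = m⁻²·s⁻²·mol·cd².
Left is kg·m⁻²·s⁻²·mol·cd²; right is m⁻²·s⁻²·mol·cd² — different.

No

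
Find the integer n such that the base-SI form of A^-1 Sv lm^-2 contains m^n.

2

Sv = m²·s⁻².
lm = cd.
So lm⁻² = cd⁻².
Combining: A⁻¹·Sv·lm⁻² = A⁻¹ · (m²·s⁻²) · cd⁻² = m²·s⁻²·A⁻¹·cd⁻².
The exponent of m is 2.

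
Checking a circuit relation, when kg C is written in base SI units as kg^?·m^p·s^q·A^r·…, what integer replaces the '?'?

C = A·s = s·A (charge = current × time).
Combining: kg·C = kg · (s·A) = kg·s·A.
The exponent of kg is 1.

1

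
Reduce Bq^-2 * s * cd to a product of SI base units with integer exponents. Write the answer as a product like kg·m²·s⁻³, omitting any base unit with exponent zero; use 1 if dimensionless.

Bq = 1/s = s⁻¹ (activity is decays per second).
So Bq⁻² = s².
Combining: Bq⁻²·s·cd = s² · s · cd = s³·cd.

s³·cd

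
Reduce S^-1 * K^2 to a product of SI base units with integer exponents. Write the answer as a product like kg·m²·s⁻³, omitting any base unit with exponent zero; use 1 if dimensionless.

kg·m²·s⁻³·A⁻²·K²

S = 1/Ω (conductance is reciprocal resistance),
    = kg⁻¹·m⁻²·s³·A².
So S⁻¹ = kg·m²·s⁻³·A⁻².
Combining: S⁻¹·K² = (kg·m²·s⁻³·A⁻²) · K² = kg·m²·s⁻³·A⁻²·K².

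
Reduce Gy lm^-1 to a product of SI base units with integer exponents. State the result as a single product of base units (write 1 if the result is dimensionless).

Gy = J/kg (absorbed dose = energy per mass),
    = m²·s⁻².
lm = cd·sr = cd (luminous flux; sr is dimensionless).
So lm⁻¹ = cd⁻¹.
Combining: Gy·lm⁻¹ = (m²·s⁻²) · cd⁻¹ = m²·s⁻²·cd⁻¹.

m²·s⁻²·cd⁻¹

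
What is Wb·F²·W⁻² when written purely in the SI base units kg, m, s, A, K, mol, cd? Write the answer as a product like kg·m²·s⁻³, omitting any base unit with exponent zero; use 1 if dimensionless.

kg⁻³·m⁻⁶·s¹²·A³

Wb = kg·m²·s⁻²·A⁻¹.
F = kg⁻¹·m⁻²·s⁴·A².
So F² = kg⁻²·m⁻⁴·s⁸·A⁴.
W = kg·m²·s⁻³.
So W⁻² = kg⁻²·m⁻⁴·s⁶.
Combining: Wb·F²·W⁻² = (kg·m²·s⁻²·A⁻¹) · (kg⁻²·m⁻⁴·s⁸·A⁴) · (kg⁻²·m⁻⁴·s⁶) = kg⁻³·m⁻⁶·s¹²·A³.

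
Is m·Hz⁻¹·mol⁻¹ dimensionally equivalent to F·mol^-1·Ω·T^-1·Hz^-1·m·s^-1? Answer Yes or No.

Left side:
  Hz = 1/s = s⁻¹ (frequency is cycles per second).
  So Hz⁻¹ = s.
  Combining: m·Hz⁻¹·mol⁻¹ = m · s · mol⁻¹ = m·s·mol⁻¹.
Right side:
  F = C/V (capacitance = charge per voltage),
      = A·s/(kg·m²·s⁻³·A⁻¹) (substituting C and V),
      = kg⁻¹·m⁻²·s⁴·A².
  Ω = V/A (resistance = voltage per current),
      = kg·m²·s⁻³·A⁻².
  T = Wb/m² (flux density = flux per area),
      = kg·s⁻²·A⁻¹.
  So T⁻¹ = kg⁻¹·s²·A.
  Hz = 1/s = s⁻¹ (frequency is cycles per second).
  So Hz⁻¹ = s.
  Combining: F·mol⁻¹·Ω·T⁻¹·Hz⁻¹·m·s⁻¹ = (kg⁻¹·m⁻²·s⁴·A²) · mol⁻¹ · (kg·m²·s⁻³·A⁻²) · (kg⁻¹·s²·A) · s · m · s⁻¹ = kg⁻¹·m·s³·A·mol⁻¹.
Left is m·s·mol⁻¹; right is kg⁻¹·m·s³·A·mol⁻¹ — different.

No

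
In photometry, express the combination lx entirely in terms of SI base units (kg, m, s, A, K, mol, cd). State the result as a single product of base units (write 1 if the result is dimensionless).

lx = m⁻²·cd.

m⁻²·cd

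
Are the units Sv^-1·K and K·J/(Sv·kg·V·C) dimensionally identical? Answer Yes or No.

Left side:
  Sv = J/kg (equivalent dose = energy per mass),
      = m²·s⁻².
  So Sv⁻¹ = m⁻²·s².
  Combining: Sv⁻¹·K = (m⁻²·s²) · K = m⁻²·s²·K.
Right side:
  Sv = J/kg (equivalent dose = energy per mass),
      = m²·s⁻².
  So Sv⁻¹ = m⁻²·s².
  J = N·m (work = force × distance),
      = kg·m²·s⁻².
  V = W/A (potential = power per current),
      = kg·m²·s⁻³·A⁻¹.
  So V⁻¹ = kg⁻¹·m⁻²·s³·A.
  C = A·s = s·A (charge = current × time).
  So C⁻¹ = s⁻¹·A⁻¹.
  Combining: Sv⁻¹·kg⁻¹·K·J·V⁻¹·C⁻¹ = (m⁻²·s²) · kg⁻¹ · K · (kg·m²·s⁻²) · (kg⁻¹·m⁻²·s³·A) · (s⁻¹·A⁻¹) = kg⁻¹·m⁻²·s²·K.
Left is m⁻²·s²·K; right is kg⁻¹·m⁻²·s²·K — different.

No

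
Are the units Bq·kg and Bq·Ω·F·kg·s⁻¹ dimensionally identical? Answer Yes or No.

Left side:
  Bq = s⁻¹.
  Combining: Bq·kg = s⁻¹ · kg = kg·s⁻¹.
Right side:
  Bq = 1/s = s⁻¹ (activity is decays per second).
  Ω = V/A (resistance = voltage per current),
      = kg·m²·s⁻³·A⁻².
  F = C/V (capacitance = charge per voltage),
      = A·s/(kg·m²·s⁻³·A⁻¹) (substituting C and V),
      = kg⁻¹·m⁻²·s⁴·A².
  Combining: Bq·Ω·F·kg·s⁻¹ = s⁻¹ · (kg·m²·s⁻³·A⁻²) · (kg⁻¹·m⁻²·s⁴·A²) · kg · s⁻¹ = kg·s⁻¹.
Both reduce to kg·s⁻¹.

Yes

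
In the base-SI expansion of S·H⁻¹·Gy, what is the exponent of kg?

-2

S = 1/Ω (conductance is reciprocal resistance),
    = kg⁻¹·m⁻²·s³·A².
H = Wb/A (inductance = flux per current),
    = kg·m²·s⁻²·A⁻².
So H⁻¹ = kg⁻¹·m⁻²·s²·A².
Gy = J/kg (absorbed dose = energy per mass),
    = m²·s⁻².
Combining: S·H⁻¹·Gy = (kg⁻¹·m⁻²·s³·A²) · (kg⁻¹·m⁻²·s²·A²) · (m²·s⁻²) = kg⁻²·m⁻²·s³·A⁴.
The exponent of kg is -2.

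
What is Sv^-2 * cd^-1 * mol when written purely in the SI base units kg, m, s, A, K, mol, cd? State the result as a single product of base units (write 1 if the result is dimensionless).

Sv = m²·s⁻².
So Sv⁻² = m⁻⁴·s⁴.
Combining: Sv⁻²·cd⁻¹·mol = (m⁻⁴·s⁴) · cd⁻¹ · mol = m⁻⁴·s⁴·mol·cd⁻¹.

m⁻⁴·s⁴·mol·cd⁻¹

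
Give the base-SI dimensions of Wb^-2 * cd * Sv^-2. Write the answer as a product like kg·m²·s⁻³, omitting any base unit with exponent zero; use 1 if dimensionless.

kg⁻²·m⁻⁸·s⁸·A²·cd

Wb = V·s (flux: a volt is a weber per second),
    = kg·m²·s⁻²·A⁻¹.
So Wb⁻² = kg⁻²·m⁻⁴·s⁴·A².
Sv = J/kg (equivalent dose = energy per mass),
    = m²·s⁻².
So Sv⁻² = m⁻⁴·s⁴.
Combining: Wb⁻²·cd·Sv⁻² = (kg⁻²·m⁻⁴·s⁴·A²) · cd · (m⁻⁴·s⁴) = kg⁻²·m⁻⁸·s⁸·A²·cd.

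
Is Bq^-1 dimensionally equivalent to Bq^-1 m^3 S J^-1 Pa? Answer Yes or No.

Left side:
  Bq = s⁻¹.
  So Bq⁻¹ = s.
Right side:
  Bq = 1/s = s⁻¹ (activity is decays per second).
  So Bq⁻¹ = s.
  S = 1/Ω (conductance is reciprocal resistance),
      = kg⁻¹·m⁻²·s³·A².
  J = N·m (work = force × distance),
      = kg·m²·s⁻².
  So J⁻¹ = kg⁻¹·m⁻²·s².
  Pa = N/m² (pressure = force per area),
      = kg·m⁻¹·s⁻².
  Combining: Bq⁻¹·m³·S·J⁻¹·Pa = s · m³ · (kg⁻¹·m⁻²·s³·A²) · (kg⁻¹·m⁻²·s²) · (kg·m⁻¹·s⁻²) = kg⁻¹·m⁻²·s⁴·A².
Left is s; right is kg⁻¹·m⁻²·s⁴·A² — different.

No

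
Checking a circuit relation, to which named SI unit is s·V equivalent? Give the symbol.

V = W/A (potential = power per current),
    = kg·m²·s⁻³·A⁻¹.
Combining: s·V = s · (kg·m²·s⁻³·A⁻¹) = kg·m²·s⁻²·A⁻¹.
kg·m²·s⁻²·A⁻¹ is the base-SI form of the weber.

Wb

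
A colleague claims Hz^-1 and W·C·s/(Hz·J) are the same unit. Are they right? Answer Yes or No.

No

Left side:
  Hz = 1/s = s⁻¹ (frequency is cycles per second).
  So Hz⁻¹ = s.
Right side:
  W = kg·m²·s⁻³.
  Hz = s⁻¹.
  So Hz⁻¹ = s.
  C = s·A.
  J = kg·m²·s⁻².
  So J⁻¹ = kg⁻¹·m⁻²·s².
  Combining: W·Hz⁻¹·C·s·J⁻¹ = (kg·m²·s⁻³) · s · (s·A) · s · (kg⁻¹·m⁻²·s²) = s²·A.
Left is s; right is s²·A — different.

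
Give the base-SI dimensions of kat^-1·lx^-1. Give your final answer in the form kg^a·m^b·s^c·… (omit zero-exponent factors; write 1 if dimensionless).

m²·s·mol⁻¹·cd⁻¹

kat = mol/s = s⁻¹·mol (catalytic activity).
So kat⁻¹ = s·mol⁻¹.
lx = lm/m² (illuminance = luminous flux per area),
    = m⁻²·cd.
So lx⁻¹ = m²·cd⁻¹.
Combining: kat⁻¹·lx⁻¹ = (s·mol⁻¹) · (m²·cd⁻¹) = m²·s·mol⁻¹·cd⁻¹.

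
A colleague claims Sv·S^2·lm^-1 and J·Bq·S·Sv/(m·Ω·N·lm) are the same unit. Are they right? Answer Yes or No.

Left side:
  Sv = m²·s⁻².
  S = kg⁻¹·m⁻²·s³·A².
  So S² = kg⁻²·m⁻⁴·s⁶·A⁴.
  lm = cd.
  So lm⁻¹ = cd⁻¹.
  Combining: Sv·S²·lm⁻¹ = (m²·s⁻²) · (kg⁻²·m⁻⁴·s⁶·A⁴) · cd⁻¹ = kg⁻²·m⁻²·s⁴·A⁴·cd⁻¹.
Right side:
  J = N·m (work = force × distance),
      = kg·m²·s⁻².
  Bq = 1/s = s⁻¹ (activity is decays per second).
  Ω = V/A (resistance = voltage per current),
      = kg·m²·s⁻³·A⁻².
  So Ω⁻¹ = kg⁻¹·m⁻²·s³·A².
  S = 1/Ω (conductance is reciprocal resistance),
      = kg⁻¹·m⁻²·s³·A².
  N = kg·m/s² = kg·m·s⁻² (force = mass × acceleration).
  So N⁻¹ = kg⁻¹·m⁻¹·s².
  Sv = J/kg (equivalent dose = energy per mass),
      = m²·s⁻².
  lm = cd·sr = cd (luminous flux; sr is dimensionless).
  So lm⁻¹ = cd⁻¹.
  Combining: J·Bq·m⁻¹·Ω⁻¹·S·N⁻¹·Sv·lm⁻¹ = (kg·m²·s⁻²) · s⁻¹ · m⁻¹ · (kg⁻¹·m⁻²·s³·A²) · (kg⁻¹·m⁻²·s³·A²) · (kg⁻¹·m⁻¹·s²) · (m²·s⁻²) · cd⁻¹ = kg⁻²·m⁻²·s³·A⁴·cd⁻¹.
Left is kg⁻²·m⁻²·s⁴·A⁴·cd⁻¹; right is kg⁻²·m⁻²·s³·A⁴·cd⁻¹ — different.

No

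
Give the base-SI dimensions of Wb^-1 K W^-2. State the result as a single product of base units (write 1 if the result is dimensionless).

kg⁻³·m⁻⁶·s⁸·A·K

Wb = kg·m²·s⁻²·A⁻¹.
So Wb⁻¹ = kg⁻¹·m⁻²·s²·A.
W = kg·m²·s⁻³.
So W⁻² = kg⁻²·m⁻⁴·s⁶.
Combining: Wb⁻¹·K·W⁻² = (kg⁻¹·m⁻²·s²·A) · K · (kg⁻²·m⁻⁴·s⁶) = kg⁻³·m⁻⁶·s⁸·A·K.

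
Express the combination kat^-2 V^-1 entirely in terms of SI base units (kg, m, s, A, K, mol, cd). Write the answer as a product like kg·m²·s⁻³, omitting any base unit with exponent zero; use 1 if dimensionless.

kat = mol/s = s⁻¹·mol (catalytic activity).
So kat⁻² = s²·mol⁻².
V = W/A (potential = power per current),
    = kg·m²·s⁻³·A⁻¹.
So V⁻¹ = kg⁻¹·m⁻²·s³·A.
Combining: kat⁻²·V⁻¹ = (s²·mol⁻²) · (kg⁻¹·m⁻²·s³·A) = kg⁻¹·m⁻²·s⁵·A·mol⁻².

kg⁻¹·m⁻²·s⁵·A·mol⁻²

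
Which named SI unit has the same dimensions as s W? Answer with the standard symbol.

J

W = kg·m²·s⁻³.
Combining: s·W = s · (kg·m²·s⁻³) = kg·m²·s⁻².
kg·m²·s⁻² is the base-SI form of the joule.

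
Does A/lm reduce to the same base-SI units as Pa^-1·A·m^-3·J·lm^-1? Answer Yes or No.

Left side:
  lm = cd·sr = cd (luminous flux; sr is dimensionless).
  So lm⁻¹ = cd⁻¹.
  Combining: lm⁻¹·A = cd⁻¹ · A = A·cd⁻¹.
Right side:
  Pa = N/m² (pressure = force per area),
      = kg·m⁻¹·s⁻².
  So Pa⁻¹ = kg⁻¹·m·s².
  J = N·m (work = force × distance),
      = kg·m²·s⁻².
  lm = cd·sr = cd (luminous flux; sr is dimensionless).
  So lm⁻¹ = cd⁻¹.
  Combining: Pa⁻¹·A·m⁻³·J·lm⁻¹ = (kg⁻¹·m·s²) · A · m⁻³ · (kg·m²·s⁻²) · cd⁻¹ = A·cd⁻¹.
Both reduce to A·cd⁻¹.

Yes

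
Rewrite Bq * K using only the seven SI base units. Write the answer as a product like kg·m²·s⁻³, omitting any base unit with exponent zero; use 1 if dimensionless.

Bq = 1/s = s⁻¹ (activity is decays per second).
Combining: Bq·K = s⁻¹ · K = s⁻¹·K.

s⁻¹·K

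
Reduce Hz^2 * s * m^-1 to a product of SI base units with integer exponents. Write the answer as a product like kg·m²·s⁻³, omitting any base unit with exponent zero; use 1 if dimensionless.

Hz = 1/s = s⁻¹ (frequency is cycles per second).
So Hz² = s⁻².
Combining: Hz²·s·m⁻¹ = s⁻² · s · m⁻¹ = m⁻¹·s⁻¹.

m⁻¹·s⁻¹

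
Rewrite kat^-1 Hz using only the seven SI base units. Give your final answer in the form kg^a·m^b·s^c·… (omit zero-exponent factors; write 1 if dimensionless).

mol⁻¹

kat = s⁻¹·mol.
So kat⁻¹ = s·mol⁻¹.
Hz = s⁻¹.
Combining: kat⁻¹·Hz = (s·mol⁻¹) · s⁻¹ = mol⁻¹.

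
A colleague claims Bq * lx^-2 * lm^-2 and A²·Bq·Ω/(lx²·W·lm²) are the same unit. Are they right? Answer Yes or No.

Left side:
  Bq = s⁻¹.
  lx = m⁻²·cd.
  So lx⁻² = m⁴·cd⁻².
  lm = cd.
  So lm⁻² = cd⁻².
  Combining: Bq·lx⁻²·lm⁻² = s⁻¹ · (m⁴·cd⁻²) · cd⁻² = m⁴·s⁻¹·cd⁻⁴.
Right side:
  lx = m⁻²·cd.
  So lx⁻² = m⁴·cd⁻².
  W = kg·m²·s⁻³.
  So W⁻¹ = kg⁻¹·m⁻²·s³.
  Bq = s⁻¹.
  lm = cd.
  So lm⁻² = cd⁻².
  Ω = kg·m²·s⁻³·A⁻².
  Combining: A²·lx⁻²·W⁻¹·Bq·lm⁻²·Ω = A² · (m⁴·cd⁻²) · (kg⁻¹·m⁻²·s³) · s⁻¹ · cd⁻² · (kg·m²·s⁻³·A⁻²) = m⁴·s⁻¹·cd⁻⁴.
Both reduce to m⁴·s⁻¹·cd⁻⁴.

Yes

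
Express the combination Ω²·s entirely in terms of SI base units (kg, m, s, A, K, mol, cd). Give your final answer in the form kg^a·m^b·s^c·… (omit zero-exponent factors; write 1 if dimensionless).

kg²·m⁴·s⁻⁵·A⁻⁴

Ω = V/A (resistance = voltage per current),
    = kg·m²·s⁻³·A⁻².
So Ω² = kg²·m⁴·s⁻⁶·A⁻⁴.
Combining: Ω²·s = (kg²·m⁴·s⁻⁶·A⁻⁴) · s = kg²·m⁴·s⁻⁵·A⁻⁴.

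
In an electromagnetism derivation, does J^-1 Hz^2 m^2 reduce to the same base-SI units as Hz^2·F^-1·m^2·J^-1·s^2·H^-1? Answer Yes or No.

Left side:
  J = kg·m²·s⁻².
  So J⁻¹ = kg⁻¹·m⁻²·s².
  Hz = s⁻¹.
  So Hz² = s⁻².
  Combining: J⁻¹·Hz²·m² = (kg⁻¹·m⁻²·s²) · s⁻² · m² = kg⁻¹.
Right side:
  Hz = s⁻¹.
  So Hz² = s⁻².
  F = kg⁻¹·m⁻²·s⁴·A².
  So F⁻¹ = kg·m²·s⁻⁴·A⁻².
  J = kg·m²·s⁻².
  So J⁻¹ = kg⁻¹·m⁻²·s².
  H = kg·m²·s⁻²·A⁻².
  So H⁻¹ = kg⁻¹·m⁻²·s²·A².
  Combining: Hz²·F⁻¹·m²·J⁻¹·s²·H⁻¹ = s⁻² · (kg·m²·s⁻⁴·A⁻²) · m² · (kg⁻¹·m⁻²·s²) · s² · (kg⁻¹·m⁻²·s²·A²) = kg⁻¹.
Both reduce to kg⁻¹.

Yes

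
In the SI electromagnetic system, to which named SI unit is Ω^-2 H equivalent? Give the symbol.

F

Ω = V/A (resistance = voltage per current),
    = kg·m²·s⁻³·A⁻².
So Ω⁻² = kg⁻²·m⁻⁴·s⁶·A⁴.
H = Wb/A (inductance = flux per current),
    = kg·m²·s⁻²·A⁻².
Combining: Ω⁻²·H = (kg⁻²·m⁻⁴·s⁶·A⁴) · (kg·m²·s⁻²·A⁻²) = kg⁻¹·m⁻²·s⁴·A².
kg⁻¹·m⁻²·s⁴·A² is the base-SI form of the farad.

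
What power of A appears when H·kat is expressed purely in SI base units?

H = kg·m²·s⁻²·A⁻².
kat = s⁻¹·mol.
Combining: H·kat = (kg·m²·s⁻²·A⁻²) · (s⁻¹·mol) = kg·m²·s⁻³·A⁻²·mol.
The exponent of A is -2.

-2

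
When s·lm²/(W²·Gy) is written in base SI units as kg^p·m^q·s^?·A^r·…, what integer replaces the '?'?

9

W = kg·m²·s⁻³.
So W⁻² = kg⁻²·m⁻⁴·s⁶.
Gy = m²·s⁻².
So Gy⁻¹ = m⁻²·s².
lm = cd.
So lm² = cd².
Combining: W⁻²·s·Gy⁻¹·lm² = (kg⁻²·m⁻⁴·s⁶) · s · (m⁻²·s²) · cd² = kg⁻²·m⁻⁶·s⁹·cd².
The exponent of s is 9.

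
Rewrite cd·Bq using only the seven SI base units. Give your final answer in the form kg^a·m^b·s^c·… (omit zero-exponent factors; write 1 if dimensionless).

s⁻¹·cd

Bq = 1/s = s⁻¹ (activity is decays per second).
Combining: cd·Bq = cd · s⁻¹ = s⁻¹·cd.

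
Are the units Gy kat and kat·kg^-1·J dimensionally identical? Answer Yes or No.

Yes

Left side:
  Gy = m²·s⁻².
  kat = s⁻¹·mol.
  Combining: Gy·kat = (m²·s⁻²) · (s⁻¹·mol) = m²·s⁻³·mol.
Right side:
  kat = s⁻¹·mol.
  J = kg·m²·s⁻².
  Combining: kat·kg⁻¹·J = (s⁻¹·mol) · kg⁻¹ · (kg·m²·s⁻²) = m²·s⁻³·mol.
Both reduce to m²·s⁻³·mol.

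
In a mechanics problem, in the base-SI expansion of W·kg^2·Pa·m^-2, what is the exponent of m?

-1

W = J/s (power = energy per time),
    = kg·m²·s⁻³.
Pa = N/m² (pressure = force per area),
    = kg·m⁻¹·s⁻².
Combining: W·kg²·Pa·m⁻² = (kg·m²·s⁻³) · kg² · (kg·m⁻¹·s⁻²) · m⁻² = kg⁴·m⁻¹·s⁻⁵.
The exponent of m is -1.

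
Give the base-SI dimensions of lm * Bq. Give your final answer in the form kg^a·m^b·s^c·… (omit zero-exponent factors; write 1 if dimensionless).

s⁻¹·cd

lm = cd.
Bq = s⁻¹.
Combining: lm·Bq = cd · s⁻¹ = s⁻¹·cd.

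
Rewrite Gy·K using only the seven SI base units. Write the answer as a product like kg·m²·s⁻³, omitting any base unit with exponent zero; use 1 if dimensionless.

m²·s⁻²·K

Gy = m²·s⁻².
Combining: Gy·K = (m²·s⁻²) · K = m²·s⁻²·K.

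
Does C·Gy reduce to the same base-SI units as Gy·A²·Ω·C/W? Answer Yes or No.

Left side:
  C = s·A.
  Gy = m²·s⁻².
  Combining: C·Gy = (s·A) · (m²·s⁻²) = m²·s⁻¹·A.
Right side:
  W = J/s (power = energy per time),
      = kg·m²·s⁻³.
  So W⁻¹ = kg⁻¹·m⁻²·s³.
  Gy = J/kg (absorbed dose = energy per mass),
      = m²·s⁻².
  Ω = V/A (resistance = voltage per current),
      = kg·m²·s⁻³·A⁻².
  C = A·s = s·A (charge = current × time).
  Combining: W⁻¹·Gy·A²·Ω·C = (kg⁻¹·m⁻²·s³) · (m²·s⁻²) · A² · (kg·m²·s⁻³·A⁻²) · (s·A) = m²·s⁻¹·A.
Both reduce to m²·s⁻¹·A.

Yes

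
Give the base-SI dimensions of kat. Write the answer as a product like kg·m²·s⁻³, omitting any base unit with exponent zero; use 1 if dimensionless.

kat = mol/s = s⁻¹·mol (catalytic activity).

s⁻¹·mol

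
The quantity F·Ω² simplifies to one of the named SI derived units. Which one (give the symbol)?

H

F = kg⁻¹·m⁻²·s⁴·A².
Ω = kg·m²·s⁻³·A⁻².
So Ω² = kg²·m⁴·s⁻⁶·A⁻⁴.
Combining: F·Ω² = (kg⁻¹·m⁻²·s⁴·A²) · (kg²·m⁴·s⁻⁶·A⁻⁴) = kg·m²·s⁻²·A⁻².
kg·m²·s⁻²·A⁻² is the base-SI form of the henry.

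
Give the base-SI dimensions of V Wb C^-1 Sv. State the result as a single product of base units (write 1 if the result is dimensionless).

V = W/A (potential = power per current),
    = kg·m²·s⁻³·A⁻¹.
Wb = V·s (flux: a volt is a weber per second),
    = kg·m²·s⁻²·A⁻¹.
C = A·s = s·A (charge = current × time).
So C⁻¹ = s⁻¹·A⁻¹.
Sv = J/kg (equivalent dose = energy per mass),
    = m²·s⁻².
Combining: V·Wb·C⁻¹·Sv = (kg·m²·s⁻³·A⁻¹) · (kg·m²·s⁻²·A⁻¹) · (s⁻¹·A⁻¹) · (m²·s⁻²) = kg²·m⁶·s⁻⁸·A⁻³.

kg²·m⁶·s⁻⁸·A⁻³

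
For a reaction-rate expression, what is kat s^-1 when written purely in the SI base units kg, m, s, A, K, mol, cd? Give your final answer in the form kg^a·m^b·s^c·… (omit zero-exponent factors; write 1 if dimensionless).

s⁻²·mol

kat = s⁻¹·mol.
Combining: kat·s⁻¹ = (s⁻¹·mol) · s⁻¹ = s⁻²·mol.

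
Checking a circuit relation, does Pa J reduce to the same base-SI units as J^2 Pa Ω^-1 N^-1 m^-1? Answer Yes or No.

Left side:
  Pa = N/m² (pressure = force per area),
      = kg·m⁻¹·s⁻².
  J = N·m (work = force × distance),
      = kg·m²·s⁻².
  Combining: Pa·J = (kg·m⁻¹·s⁻²) · (kg·m²·s⁻²) = kg²·m·s⁻⁴.
Right side:
  J = kg·m²·s⁻².
  So J² = kg²·m⁴·s⁻⁴.
  Pa = kg·m⁻¹·s⁻².
  Ω = kg·m²·s⁻³·A⁻².
  So Ω⁻¹ = kg⁻¹·m⁻²·s³·A².
  N = kg·m·s⁻².
  So N⁻¹ = kg⁻¹·m⁻¹·s².
  Combining: J²·Pa·Ω⁻¹·N⁻¹·m⁻¹ = (kg²·m⁴·s⁻⁴) · (kg·m⁻¹·s⁻²) · (kg⁻¹·m⁻²·s³·A²) · (kg⁻¹·m⁻¹·s²) · m⁻¹ = kg·m⁻¹·s⁻¹·A².
Left is kg²·m·s⁻⁴; right is kg·m⁻¹·s⁻¹·A² — different.

No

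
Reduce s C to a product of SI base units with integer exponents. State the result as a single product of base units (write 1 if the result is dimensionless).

C = s·A.
Combining: s·C = s · (s·A) = s²·A.

s²·A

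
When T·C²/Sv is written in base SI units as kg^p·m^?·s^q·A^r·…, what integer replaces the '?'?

-2

T = Wb/m² (flux density = flux per area),
    = kg·s⁻²·A⁻¹.
Sv = J/kg (equivalent dose = energy per mass),
    = m²·s⁻².
So Sv⁻¹ = m⁻²·s².
C = A·s = s·A (charge = current × time).
So C² = s²·A².
Combining: T·Sv⁻¹·C² = (kg·s⁻²·A⁻¹) · (m⁻²·s²) · (s²·A²) = kg·m⁻²·s²·A.
The exponent of m is -2.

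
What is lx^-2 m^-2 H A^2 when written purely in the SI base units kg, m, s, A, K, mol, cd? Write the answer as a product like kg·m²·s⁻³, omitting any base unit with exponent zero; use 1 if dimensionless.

lx = lm/m² (illuminance = luminous flux per area),
    = m⁻²·cd.
So lx⁻² = m⁴·cd⁻².
H = Wb/A (inductance = flux per current),
    = kg·m²·s⁻²·A⁻².
Combining: lx⁻²·m⁻²·H·A² = (m⁴·cd⁻²) · m⁻² · (kg·m²·s⁻²·A⁻²) · A² = kg·m⁴·s⁻²·cd⁻².

kg·m⁴·s⁻²·cd⁻²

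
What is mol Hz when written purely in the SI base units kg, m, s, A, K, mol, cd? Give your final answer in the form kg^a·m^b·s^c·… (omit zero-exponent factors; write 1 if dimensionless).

s⁻¹·mol

Hz = 1/s = s⁻¹ (frequency is cycles per second).
Combining: mol·Hz = mol · s⁻¹ = s⁻¹·mol.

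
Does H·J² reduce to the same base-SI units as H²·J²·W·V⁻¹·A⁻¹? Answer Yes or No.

No

Left side:
  H = Wb/A (inductance = flux per current),
      = kg·m²·s⁻²·A⁻².
  J = N·m (work = force × distance),
      = kg·m²·s⁻².
  So J² = kg²·m⁴·s⁻⁴.
  Combining: H·J² = (kg·m²·s⁻²·A⁻²) · (kg²·m⁴·s⁻⁴) = kg³·m⁶·s⁻⁶·A⁻².
Right side:
  H = kg·m²·s⁻²·A⁻².
  So H² = kg²·m⁴·s⁻⁴·A⁻⁴.
  J = kg·m²·s⁻².
  So J² = kg²·m⁴·s⁻⁴.
  W = kg·m²·s⁻³.
  V = kg·m²·s⁻³·A⁻¹.
  So V⁻¹ = kg⁻¹·m⁻²·s³·A.
  Combining: H²·J²·W·V⁻¹·A⁻¹ = (kg²·m⁴·s⁻⁴·A⁻⁴) · (kg²·m⁴·s⁻⁴) · (kg·m²·s⁻³) · (kg⁻¹·m⁻²·s³·A) · A⁻¹ = kg⁴·m⁸·s⁻⁸·A⁻⁴.
Left is kg³·m⁶·s⁻⁶·A⁻²; right is kg⁴·m⁸·s⁻⁸·A⁻⁴ — different.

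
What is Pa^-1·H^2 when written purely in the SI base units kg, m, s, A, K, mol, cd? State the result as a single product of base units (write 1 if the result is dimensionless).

kg·m⁵·s⁻²·A⁻⁴

Pa = N/m² (pressure = force per area),
    = kg·m⁻¹·s⁻².
So Pa⁻¹ = kg⁻¹·m·s².
H = Wb/A (inductance = flux per current),
    = kg·m²·s⁻²·A⁻².
So H² = kg²·m⁴·s⁻⁴·A⁻⁴.
Combining: Pa⁻¹·H² = (kg⁻¹·m·s²) · (kg²·m⁴·s⁻⁴·A⁻⁴) = kg·m⁵·s⁻²·A⁻⁴.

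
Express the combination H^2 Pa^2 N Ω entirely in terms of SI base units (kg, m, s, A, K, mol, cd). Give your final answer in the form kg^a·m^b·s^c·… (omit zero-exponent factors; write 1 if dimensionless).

kg⁶·m⁵·s⁻¹³·A⁻⁶

H = Wb/A (inductance = flux per current),
    = kg·m²·s⁻²·A⁻².
So H² = kg²·m⁴·s⁻⁴·A⁻⁴.
Pa = N/m² (pressure = force per area),
    = kg·m⁻¹·s⁻².
So Pa² = kg²·m⁻²·s⁻⁴.
N = kg·m/s² = kg·m·s⁻² (force = mass × acceleration).
Ω = V/A (resistance = voltage per current),
    = kg·m²·s⁻³·A⁻².
Combining: H²·Pa²·N·Ω = (kg²·m⁴·s⁻⁴·A⁻⁴) · (kg²·m⁻²·s⁻⁴) · (kg·m·s⁻²) · (kg·m²·s⁻³·A⁻²) = kg⁶·m⁵·s⁻¹³·A⁻⁶.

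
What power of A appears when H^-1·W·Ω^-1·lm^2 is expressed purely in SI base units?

4

H = Wb/A (inductance = flux per current),
    = kg·m²·s⁻²·A⁻².
So H⁻¹ = kg⁻¹·m⁻²·s²·A².
W = J/s (power = energy per time),
    = kg·m²·s⁻³.
Ω = V/A (resistance = voltage per current),
    = kg·m²·s⁻³·A⁻².
So Ω⁻¹ = kg⁻¹·m⁻²·s³·A².
lm = cd·sr = cd (luminous flux; sr is dimensionless).
So lm² = cd².
Combining: H⁻¹·W·Ω⁻¹·lm² = (kg⁻¹·m⁻²·s²·A²) · (kg·m²·s⁻³) · (kg⁻¹·m⁻²·s³·A²) · cd² = kg⁻¹·m⁻²·s²·A⁴·cd².
The exponent of A is 4.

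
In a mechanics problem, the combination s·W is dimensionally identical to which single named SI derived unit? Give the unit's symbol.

J

W = J/s (power = energy per time),
    = kg·m²·s⁻³.
Combining: s·W = s · (kg·m²·s⁻³) = kg·m²·s⁻².
kg·m²·s⁻² is the base-SI form of the joule.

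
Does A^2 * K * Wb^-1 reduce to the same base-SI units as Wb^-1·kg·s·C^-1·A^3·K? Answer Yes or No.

No

Left side:
  Wb = V·s (flux: a volt is a weber per second),
      = kg·m²·s⁻²·A⁻¹.
  So Wb⁻¹ = kg⁻¹·m⁻²·s²·A.
  Combining: A²·K·Wb⁻¹ = A² · K · (kg⁻¹·m⁻²·s²·A) = kg⁻¹·m⁻²·s²·A³·K.
Right side:
  Wb = V·s (flux: a volt is a weber per second),
      = kg·m²·s⁻²·A⁻¹.
  So Wb⁻¹ = kg⁻¹·m⁻²·s²·A.
  C = A·s = s·A (charge = current × time).
  So C⁻¹ = s⁻¹·A⁻¹.
  Combining: Wb⁻¹·kg·s·C⁻¹·A³·K = (kg⁻¹·m⁻²·s²·A) · kg · s · (s⁻¹·A⁻¹) · A³ · K = m⁻²·s²·A³·K.
Left is kg⁻¹·m⁻²·s²·A³·K; right is m⁻²·s²·A³·K — different.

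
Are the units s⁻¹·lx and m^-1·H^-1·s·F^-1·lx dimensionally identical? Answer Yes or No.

Left side:
  lx = m⁻²·cd.
  Combining: s⁻¹·lx = s⁻¹ · (m⁻²·cd) = m⁻²·s⁻¹·cd.
Right side:
  H = kg·m²·s⁻²·A⁻².
  So H⁻¹ = kg⁻¹·m⁻²·s²·A².
  F = kg⁻¹·m⁻²·s⁴·A².
  So F⁻¹ = kg·m²·s⁻⁴·A⁻².
  lx = m⁻²·cd.
  Combining: m⁻¹·H⁻¹·s·F⁻¹·lx = m⁻¹ · (kg⁻¹·m⁻²·s²·A²) · s · (kg·m²·s⁻⁴·A⁻²) · (m⁻²·cd) = m⁻³·s⁻¹·cd.
Left is m⁻²·s⁻¹·cd; right is m⁻³·s⁻¹·cd — different.

No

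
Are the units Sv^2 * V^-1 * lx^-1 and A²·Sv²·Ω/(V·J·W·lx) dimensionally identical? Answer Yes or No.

Left side:
  Sv = m²·s⁻².
  So Sv² = m⁴·s⁻⁴.
  V = kg·m²·s⁻³·A⁻¹.
  So V⁻¹ = kg⁻¹·m⁻²·s³·A.
  lx = m⁻²·cd.
  So lx⁻¹ = m²·cd⁻¹.
  Combining: Sv²·V⁻¹·lx⁻¹ = (m⁴·s⁻⁴) · (kg⁻¹·m⁻²·s³·A) · (m²·cd⁻¹) = kg⁻¹·m⁴·s⁻¹·A·cd⁻¹.
Right side:
  V = kg·m²·s⁻³·A⁻¹.
  So V⁻¹ = kg⁻¹·m⁻²·s³·A.
  Sv = m²·s⁻².
  So Sv² = m⁴·s⁻⁴.
  J = kg·m²·s⁻².
  So J⁻¹ = kg⁻¹·m⁻²·s².
  W = kg·m²·s⁻³.
  So W⁻¹ = kg⁻¹·m⁻²·s³.
  Ω = kg·m²·s⁻³·A⁻².
  lx = m⁻²·cd.
  So lx⁻¹ = m²·cd⁻¹.
  Combining: V⁻¹·A²·Sv²·J⁻¹·W⁻¹·Ω·lx⁻¹ = (kg⁻¹·m⁻²·s³·A) · A² · (m⁴·s⁻⁴) · (kg⁻¹·m⁻²·s²) · (kg⁻¹·m⁻²·s³) · (kg·m²·s⁻³·A⁻²) · (m²·cd⁻¹) = kg⁻²·m²·s·A·cd⁻¹.
Left is kg⁻¹·m⁴·s⁻¹·A·cd⁻¹; right is kg⁻²·m²·s·A·cd⁻¹ — different.

No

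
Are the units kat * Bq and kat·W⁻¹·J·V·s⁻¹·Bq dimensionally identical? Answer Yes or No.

No

Left side:
  kat = s⁻¹·mol.
  Bq = s⁻¹.
  Combining: kat·Bq = (s⁻¹·mol) · s⁻¹ = s⁻²·mol.
Right side:
  kat = s⁻¹·mol.
  W = kg·m²·s⁻³.
  So W⁻¹ = kg⁻¹·m⁻²·s³.
  J = kg·m²·s⁻².
  V = kg·m²·s⁻³·A⁻¹.
  Bq = s⁻¹.
  Combining: kat·W⁻¹·J·V·s⁻¹·Bq = (s⁻¹·mol) · (kg⁻¹·m⁻²·s³) · (kg·m²·s⁻²) · (kg·m²·s⁻³·A⁻¹) · s⁻¹ · s⁻¹ = kg·m²·s⁻⁵·A⁻¹·mol.
Left is s⁻²·mol; right is kg·m²·s⁻⁵·A⁻¹·mol — different.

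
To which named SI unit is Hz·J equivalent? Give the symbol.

Hz = s⁻¹.
J = kg·m²·s⁻².
Combining: Hz·J = s⁻¹ · (kg·m²·s⁻²) = kg·m²·s⁻³.
kg·m²·s⁻³ is the base-SI form of the watt.

W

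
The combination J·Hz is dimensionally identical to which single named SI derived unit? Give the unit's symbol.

J = kg·m²·s⁻².
Hz = s⁻¹.
Combining: J·Hz = (kg·m²·s⁻²) · s⁻¹ = kg·m²·s⁻³.
kg·m²·s⁻³ is the base-SI form of the watt.

W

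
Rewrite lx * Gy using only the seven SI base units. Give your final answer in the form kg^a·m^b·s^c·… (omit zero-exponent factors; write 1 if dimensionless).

s⁻²·cd

lx = m⁻²·cd.
Gy = m²·s⁻².
Combining: lx·Gy = (m⁻²·cd) · (m²·s⁻²) = s⁻²·cd.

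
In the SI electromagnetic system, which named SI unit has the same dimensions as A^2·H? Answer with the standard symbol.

H = kg·m²·s⁻²·A⁻².
Combining: A²·H = A² · (kg·m²·s⁻²·A⁻²) = kg·m²·s⁻².
kg·m²·s⁻² is the base-SI form of the joule.

J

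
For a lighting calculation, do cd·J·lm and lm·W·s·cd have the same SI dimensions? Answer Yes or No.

Yes

Left side:
  J = N·m (work = force × distance),
      = kg·m²·s⁻².
  lm = cd·sr = cd (luminous flux; sr is dimensionless).
  Combining: cd·J·lm = cd · (kg·m²·s⁻²) · cd = kg·m²·s⁻²·cd².
Right side:
  lm = cd.
  W = kg·m²·s⁻³.
  Combining: lm·W·s·cd = cd · (kg·m²·s⁻³) · s · cd = kg·m²·s⁻²·cd².
Both reduce to kg·m²·s⁻²·cd².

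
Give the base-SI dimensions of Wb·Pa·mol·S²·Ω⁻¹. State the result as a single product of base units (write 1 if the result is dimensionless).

kg⁻¹·m⁻⁵·s⁵·A⁵·mol

Wb = kg·m²·s⁻²·A⁻¹.
Pa = kg·m⁻¹·s⁻².
S = kg⁻¹·m⁻²·s³·A².
So S² = kg⁻²·m⁻⁴·s⁶·A⁴.
Ω = kg·m²·s⁻³·A⁻².
So Ω⁻¹ = kg⁻¹·m⁻²·s³·A².
Combining: Wb·Pa·mol·S²·Ω⁻¹ = (kg·m²·s⁻²·A⁻¹) · (kg·m⁻¹·s⁻²) · mol · (kg⁻²·m⁻⁴·s⁶·A⁴) · (kg⁻¹·m⁻²·s³·A²) = kg⁻¹·m⁻⁵·s⁵·A⁵·mol.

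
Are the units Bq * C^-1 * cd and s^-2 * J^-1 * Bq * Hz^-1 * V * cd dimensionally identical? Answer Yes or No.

No

Left side:
  Bq = s⁻¹.
  C = s·A.
  So C⁻¹ = s⁻¹·A⁻¹.
  Combining: Bq·C⁻¹·cd = s⁻¹ · (s⁻¹·A⁻¹) · cd = s⁻²·A⁻¹·cd.
Right side:
  J = N·m (work = force × distance),
      = kg·m²·s⁻².
  So J⁻¹ = kg⁻¹·m⁻²·s².
  Bq = 1/s = s⁻¹ (activity is decays per second).
  Hz = 1/s = s⁻¹ (frequency is cycles per second).
  So Hz⁻¹ = s.
  V = W/A (potential = power per current),
      = kg·m²·s⁻³·A⁻¹.
  Combining: s⁻²·J⁻¹·Bq·Hz⁻¹·V·cd = s⁻² · (kg⁻¹·m⁻²·s²) · s⁻¹ · s · (kg·m²·s⁻³·A⁻¹) · cd = s⁻³·A⁻¹·cd.
Left is s⁻²·A⁻¹·cd; right is s⁻³·A⁻¹·cd — different.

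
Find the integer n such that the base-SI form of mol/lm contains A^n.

0

lm = cd.
So lm⁻¹ = cd⁻¹.
Combining: mol·lm⁻¹ = mol · cd⁻¹ = mol·cd⁻¹.
The exponent of A is 0.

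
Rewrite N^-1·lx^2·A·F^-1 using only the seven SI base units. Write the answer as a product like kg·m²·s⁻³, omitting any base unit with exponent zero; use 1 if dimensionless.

m⁻³·s⁻²·A⁻¹·cd²

N = kg·m·s⁻².
So N⁻¹ = kg⁻¹·m⁻¹·s².
lx = m⁻²·cd.
So lx² = m⁻⁴·cd².
F = kg⁻¹·m⁻²·s⁴·A².
So F⁻¹ = kg·m²·s⁻⁴·A⁻².
Combining: N⁻¹·lx²·A·F⁻¹ = (kg⁻¹·m⁻¹·s²) · (m⁻⁴·cd²) · A · (kg·m²·s⁻⁴·A⁻²) = m⁻³·s⁻²·A⁻¹·cd².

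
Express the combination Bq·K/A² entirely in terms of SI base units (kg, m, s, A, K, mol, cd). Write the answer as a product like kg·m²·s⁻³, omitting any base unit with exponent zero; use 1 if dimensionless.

s⁻¹·A⁻²·K

Bq = s⁻¹.
Combining: A⁻²·Bq·K = A⁻² · s⁻¹ · K = s⁻¹·A⁻²·K.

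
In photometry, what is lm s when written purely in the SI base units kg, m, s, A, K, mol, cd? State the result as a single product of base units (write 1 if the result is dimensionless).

s·cd

lm = cd·sr = cd (luminous flux; sr is dimensionless).
Combining: lm·s = cd · s = s·cd.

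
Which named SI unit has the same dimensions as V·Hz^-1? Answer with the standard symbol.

V = kg·m²·s⁻³·A⁻¹.
Hz = s⁻¹.
So Hz⁻¹ = s.
Combining: V·Hz⁻¹ = (kg·m²·s⁻³·A⁻¹) · s = kg·m²·s⁻²·A⁻¹.
kg·m²·s⁻²·A⁻¹ is the base-SI form of the weber.

Wb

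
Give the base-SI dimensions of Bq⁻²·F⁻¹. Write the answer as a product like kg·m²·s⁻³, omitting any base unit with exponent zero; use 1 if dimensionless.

Bq = s⁻¹.
So Bq⁻² = s².
F = kg⁻¹·m⁻²·s⁴·A².
So F⁻¹ = kg·m²·s⁻⁴·A⁻².
Combining: Bq⁻²·F⁻¹ = s² · (kg·m²·s⁻⁴·A⁻²) = kg·m²·s⁻²·A⁻².

kg·m²·s⁻²·A⁻²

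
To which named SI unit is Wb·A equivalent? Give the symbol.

Wb = V·s (flux: a volt is a weber per second),
    = kg·m²·s⁻²·A⁻¹.
Combining: Wb·A = (kg·m²·s⁻²·A⁻¹) · A = kg·m²·s⁻².
kg·m²·s⁻² is the base-SI form of the joule.

J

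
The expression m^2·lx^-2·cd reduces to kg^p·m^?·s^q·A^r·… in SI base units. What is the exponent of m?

lx = lm/m² (illuminance = luminous flux per area),
    = m⁻²·cd.
So lx⁻² = m⁴·cd⁻².
Combining: m²·lx⁻²·cd = m² · (m⁴·cd⁻²) · cd = m⁶·cd⁻¹.
The exponent of m is 6.

6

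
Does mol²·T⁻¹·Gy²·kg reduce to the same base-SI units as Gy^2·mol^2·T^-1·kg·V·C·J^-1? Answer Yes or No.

Yes

Left side:
  T = kg·s⁻²·A⁻¹.
  So T⁻¹ = kg⁻¹·s²·A.
  Gy = m²·s⁻².
  So Gy² = m⁴·s⁻⁴.
  Combining: mol²·T⁻¹·Gy²·kg = mol² · (kg⁻¹·s²·A) · (m⁴·s⁻⁴) · kg = m⁴·s⁻²·A·mol².
Right side:
  Gy = J/kg (absorbed dose = energy per mass),
      = m²·s⁻².
  So Gy² = m⁴·s⁻⁴.
  T = Wb/m² (flux density = flux per area),
      = kg·s⁻²·A⁻¹.
  So T⁻¹ = kg⁻¹·s²·A.
  V = W/A (potential = power per current),
      = kg·m²·s⁻³·A⁻¹.
  C = A·s = s·A (charge = current × time).
  J = N·m (work = force × distance),
      = kg·m²·s⁻².
  So J⁻¹ = kg⁻¹·m⁻²·s².
  Combining: Gy²·mol²·T⁻¹·kg·V·C·J⁻¹ = (m⁴·s⁻⁴) · mol² · (kg⁻¹·s²·A) · kg · (kg·m²·s⁻³·A⁻¹) · (s·A) · (kg⁻¹·m⁻²·s²) = m⁴·s⁻²·A·mol².
Both reduce to m⁴·s⁻²·A·mol².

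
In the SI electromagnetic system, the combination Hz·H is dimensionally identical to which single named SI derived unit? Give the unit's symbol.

Ω

Hz = s⁻¹.
H = kg·m²·s⁻²·A⁻².
Combining: Hz·H = s⁻¹ · (kg·m²·s⁻²·A⁻²) = kg·m²·s⁻³·A⁻².
kg·m²·s⁻³·A⁻² is the base-SI form of the ohm.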